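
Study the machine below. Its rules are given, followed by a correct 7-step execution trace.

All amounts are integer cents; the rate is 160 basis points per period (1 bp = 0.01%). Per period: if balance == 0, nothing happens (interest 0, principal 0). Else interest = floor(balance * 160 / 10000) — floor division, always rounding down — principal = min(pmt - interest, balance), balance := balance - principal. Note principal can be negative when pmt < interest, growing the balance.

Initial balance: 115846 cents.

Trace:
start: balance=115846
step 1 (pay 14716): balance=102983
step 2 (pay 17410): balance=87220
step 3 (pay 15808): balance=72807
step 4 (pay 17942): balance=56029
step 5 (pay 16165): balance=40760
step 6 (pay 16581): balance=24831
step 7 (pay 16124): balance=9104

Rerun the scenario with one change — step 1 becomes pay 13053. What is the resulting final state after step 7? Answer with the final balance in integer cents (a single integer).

10934

(re-executing from step 1 with the substitution; state before step 1: balance=115846)
step 1 (pay 13053): balance=104646
step 2 (pay 17410): balance=88910
step 3 (pay 15808): balance=74524
step 4 (pay 17942): balance=57774
step 5 (pay 16165): balance=42533
step 6 (pay 16581): balance=26632
step 7 (pay 16124): balance=10934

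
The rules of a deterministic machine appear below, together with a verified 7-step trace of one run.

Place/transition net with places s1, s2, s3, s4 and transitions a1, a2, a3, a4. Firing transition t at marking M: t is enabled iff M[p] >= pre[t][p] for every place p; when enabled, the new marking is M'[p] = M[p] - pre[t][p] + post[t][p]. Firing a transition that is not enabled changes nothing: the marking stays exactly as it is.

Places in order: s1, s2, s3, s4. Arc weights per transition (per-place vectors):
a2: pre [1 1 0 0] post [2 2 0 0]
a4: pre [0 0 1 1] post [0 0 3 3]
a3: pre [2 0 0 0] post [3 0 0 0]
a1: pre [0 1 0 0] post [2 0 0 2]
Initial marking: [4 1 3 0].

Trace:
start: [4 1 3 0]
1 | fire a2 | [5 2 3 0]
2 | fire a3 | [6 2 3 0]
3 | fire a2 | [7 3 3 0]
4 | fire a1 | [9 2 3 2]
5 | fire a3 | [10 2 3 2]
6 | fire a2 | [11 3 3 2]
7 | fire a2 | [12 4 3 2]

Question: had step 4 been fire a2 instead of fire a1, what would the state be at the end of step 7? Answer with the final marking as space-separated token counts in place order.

11 6 3 0

(re-executing from step 4 with the substitution; state before step 4: [7 3 3 0])
4 | fire a2 | [8 4 3 0]
5 | fire a3 | [9 4 3 0]
6 | fire a2 | [10 5 3 0]
7 | fire a2 | [11 6 3 0]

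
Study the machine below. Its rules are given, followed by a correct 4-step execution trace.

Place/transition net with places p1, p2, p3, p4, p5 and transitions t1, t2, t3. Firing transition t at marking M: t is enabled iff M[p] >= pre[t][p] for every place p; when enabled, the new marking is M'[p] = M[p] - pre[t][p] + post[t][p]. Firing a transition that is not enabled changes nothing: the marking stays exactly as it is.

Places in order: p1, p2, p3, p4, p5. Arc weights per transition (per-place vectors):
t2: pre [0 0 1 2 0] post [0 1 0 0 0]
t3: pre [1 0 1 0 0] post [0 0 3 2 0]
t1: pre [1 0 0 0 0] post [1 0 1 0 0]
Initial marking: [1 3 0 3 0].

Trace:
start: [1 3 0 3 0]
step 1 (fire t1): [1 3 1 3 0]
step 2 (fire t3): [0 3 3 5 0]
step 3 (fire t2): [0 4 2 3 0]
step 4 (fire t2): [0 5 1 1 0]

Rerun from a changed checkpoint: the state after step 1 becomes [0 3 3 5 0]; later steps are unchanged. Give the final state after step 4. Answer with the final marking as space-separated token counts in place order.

state after step 1 := [0 3 3 5 0]
step 2 (fire t3): [0 3 3 5 0]
step 3 (fire t2): [0 4 2 3 0]
step 4 (fire t2): [0 5 1 1 0]

0 5 1 1 0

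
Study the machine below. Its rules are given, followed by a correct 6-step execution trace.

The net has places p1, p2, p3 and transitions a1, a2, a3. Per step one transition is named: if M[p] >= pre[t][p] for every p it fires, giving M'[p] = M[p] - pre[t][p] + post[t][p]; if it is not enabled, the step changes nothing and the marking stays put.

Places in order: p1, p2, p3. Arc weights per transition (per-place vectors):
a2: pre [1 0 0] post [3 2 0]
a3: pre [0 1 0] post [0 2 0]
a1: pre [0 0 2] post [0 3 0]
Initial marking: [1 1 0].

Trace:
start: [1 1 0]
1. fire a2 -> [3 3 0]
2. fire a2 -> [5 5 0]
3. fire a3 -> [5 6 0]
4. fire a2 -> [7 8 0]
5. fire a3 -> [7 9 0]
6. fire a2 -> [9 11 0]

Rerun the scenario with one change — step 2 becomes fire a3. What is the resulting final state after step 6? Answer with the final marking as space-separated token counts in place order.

(re-executing from step 2 with the substitution; state before step 2: [3 3 0])
2. fire a3 -> [3 4 0]
3. fire a3 -> [3 5 0]
4. fire a2 -> [5 7 0]
5. fire a3 -> [5 8 0]
6. fire a2 -> [7 10 0]

7 10 0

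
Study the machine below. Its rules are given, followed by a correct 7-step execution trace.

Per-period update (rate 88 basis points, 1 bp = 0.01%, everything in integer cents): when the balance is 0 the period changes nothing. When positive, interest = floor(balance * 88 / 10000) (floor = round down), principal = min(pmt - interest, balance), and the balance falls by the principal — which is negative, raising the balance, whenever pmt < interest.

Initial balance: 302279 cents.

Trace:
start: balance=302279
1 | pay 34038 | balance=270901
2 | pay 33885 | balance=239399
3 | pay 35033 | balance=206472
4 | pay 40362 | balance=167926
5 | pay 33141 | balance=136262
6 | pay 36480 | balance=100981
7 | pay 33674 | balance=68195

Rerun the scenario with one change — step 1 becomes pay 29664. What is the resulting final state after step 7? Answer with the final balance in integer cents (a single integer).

(re-executing from step 1 with the substitution; state before step 1: balance=302279)
1 | pay 29664 | balance=275275
2 | pay 33885 | balance=243812
3 | pay 35033 | balance=210924
4 | pay 40362 | balance=172418
5 | pay 33141 | balance=140794
6 | pay 36480 | balance=105552
7 | pay 33674 | balance=72806

72806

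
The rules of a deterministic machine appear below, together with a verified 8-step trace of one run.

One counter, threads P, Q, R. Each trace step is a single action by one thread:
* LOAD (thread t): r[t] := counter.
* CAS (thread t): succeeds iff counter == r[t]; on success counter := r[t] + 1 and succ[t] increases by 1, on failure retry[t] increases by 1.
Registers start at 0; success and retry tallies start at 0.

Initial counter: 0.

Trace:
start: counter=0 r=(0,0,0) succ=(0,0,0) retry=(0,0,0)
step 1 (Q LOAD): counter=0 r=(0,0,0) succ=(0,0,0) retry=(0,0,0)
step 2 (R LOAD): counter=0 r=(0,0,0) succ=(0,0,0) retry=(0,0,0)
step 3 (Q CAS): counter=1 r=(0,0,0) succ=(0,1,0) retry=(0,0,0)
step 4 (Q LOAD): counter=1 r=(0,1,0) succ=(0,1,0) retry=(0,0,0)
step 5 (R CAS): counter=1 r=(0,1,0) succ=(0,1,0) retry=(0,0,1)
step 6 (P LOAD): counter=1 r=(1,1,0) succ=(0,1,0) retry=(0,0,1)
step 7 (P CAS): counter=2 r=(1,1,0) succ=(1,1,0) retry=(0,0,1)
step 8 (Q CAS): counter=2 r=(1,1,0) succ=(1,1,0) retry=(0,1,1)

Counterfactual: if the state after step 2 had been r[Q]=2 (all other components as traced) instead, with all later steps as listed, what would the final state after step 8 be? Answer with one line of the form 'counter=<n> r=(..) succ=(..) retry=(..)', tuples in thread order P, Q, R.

state after step 2 := counter=0 r=(0,2,0) succ=(0,0,0) retry=(0,0,0)
step 3 (Q CAS): counter=0 r=(0,2,0) succ=(0,0,0) retry=(0,1,0)
step 4 (Q LOAD): counter=0 r=(0,0,0) succ=(0,0,0) retry=(0,1,0)
step 5 (R CAS): counter=1 r=(0,0,0) succ=(0,0,1) retry=(0,1,0)
step 6 (P LOAD): counter=1 r=(1,0,0) succ=(0,0,1) retry=(0,1,0)
step 7 (P CAS): counter=2 r=(1,0,0) succ=(1,0,1) retry=(0,1,0)
step 8 (Q CAS): counter=2 r=(1,0,0) succ=(1,0,1) retry=(0,2,0)

counter=2 r=(1,0,0) succ=(1,0,1) retry=(0,2,0)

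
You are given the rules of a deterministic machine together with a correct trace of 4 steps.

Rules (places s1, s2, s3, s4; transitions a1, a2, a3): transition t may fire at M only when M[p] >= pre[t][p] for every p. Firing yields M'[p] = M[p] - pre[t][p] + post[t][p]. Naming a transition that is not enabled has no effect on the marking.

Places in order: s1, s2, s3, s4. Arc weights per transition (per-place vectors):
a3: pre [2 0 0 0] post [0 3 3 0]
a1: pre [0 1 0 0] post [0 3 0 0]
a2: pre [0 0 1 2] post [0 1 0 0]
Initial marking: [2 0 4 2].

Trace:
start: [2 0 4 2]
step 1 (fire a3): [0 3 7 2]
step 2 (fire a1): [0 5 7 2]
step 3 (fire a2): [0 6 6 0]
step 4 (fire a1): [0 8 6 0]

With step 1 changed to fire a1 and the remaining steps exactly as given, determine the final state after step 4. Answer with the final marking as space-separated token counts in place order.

(re-executing from step 1 with the substitution; state before step 1: [2 0 4 2])
step 1 (fire a1): [2 0 4 2]
step 2 (fire a1): [2 0 4 2]
step 3 (fire a2): [2 1 3 0]
step 4 (fire a1): [2 3 3 0]

2 3 3 0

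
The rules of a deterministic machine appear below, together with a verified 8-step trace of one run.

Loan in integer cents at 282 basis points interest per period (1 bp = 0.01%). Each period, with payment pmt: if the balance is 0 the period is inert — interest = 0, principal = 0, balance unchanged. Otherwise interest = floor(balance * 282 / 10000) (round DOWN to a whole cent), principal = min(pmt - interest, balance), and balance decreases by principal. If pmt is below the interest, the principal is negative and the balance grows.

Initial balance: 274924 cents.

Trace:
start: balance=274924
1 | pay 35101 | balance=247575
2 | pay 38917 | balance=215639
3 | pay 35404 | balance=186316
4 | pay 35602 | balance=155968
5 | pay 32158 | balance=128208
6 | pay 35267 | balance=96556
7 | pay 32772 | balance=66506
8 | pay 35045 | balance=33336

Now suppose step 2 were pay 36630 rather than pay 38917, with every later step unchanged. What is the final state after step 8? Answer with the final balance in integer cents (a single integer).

(re-executing from step 2 with the substitution; state before step 2: balance=247575)
2 | pay 36630 | balance=217926
3 | pay 35404 | balance=188667
4 | pay 35602 | balance=158385
5 | pay 32158 | balance=130693
6 | pay 35267 | balance=99111
7 | pay 32772 | balance=69133
8 | pay 35045 | balance=36037

36037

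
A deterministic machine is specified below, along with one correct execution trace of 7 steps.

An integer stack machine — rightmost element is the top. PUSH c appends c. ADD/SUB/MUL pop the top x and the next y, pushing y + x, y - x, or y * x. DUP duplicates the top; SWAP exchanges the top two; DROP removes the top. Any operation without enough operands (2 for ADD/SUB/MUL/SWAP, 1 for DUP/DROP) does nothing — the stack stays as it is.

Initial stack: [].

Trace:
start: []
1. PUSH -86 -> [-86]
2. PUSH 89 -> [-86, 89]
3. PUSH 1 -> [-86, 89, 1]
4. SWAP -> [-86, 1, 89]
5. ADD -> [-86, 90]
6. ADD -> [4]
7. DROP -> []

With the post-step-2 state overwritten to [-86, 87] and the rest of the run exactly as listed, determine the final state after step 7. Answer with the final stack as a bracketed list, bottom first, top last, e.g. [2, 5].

state after step 2 := [-86, 87]
3. PUSH 1 -> [-86, 87, 1]
4. SWAP -> [-86, 1, 87]
5. ADD -> [-86, 88]
6. ADD -> [2]
7. DROP -> []

[]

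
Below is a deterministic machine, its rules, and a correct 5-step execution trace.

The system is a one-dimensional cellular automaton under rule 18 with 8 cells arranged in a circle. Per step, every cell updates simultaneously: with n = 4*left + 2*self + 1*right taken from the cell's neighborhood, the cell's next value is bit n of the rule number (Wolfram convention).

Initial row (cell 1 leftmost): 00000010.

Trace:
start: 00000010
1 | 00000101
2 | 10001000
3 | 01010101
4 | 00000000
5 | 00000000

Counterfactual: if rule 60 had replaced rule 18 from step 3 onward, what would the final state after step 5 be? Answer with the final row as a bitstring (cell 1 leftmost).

11111111

(re-executing steps 3..5 under rule 60; state before step 3: 10001000)
3 | 11001100
4 | 10101010
5 | 11111111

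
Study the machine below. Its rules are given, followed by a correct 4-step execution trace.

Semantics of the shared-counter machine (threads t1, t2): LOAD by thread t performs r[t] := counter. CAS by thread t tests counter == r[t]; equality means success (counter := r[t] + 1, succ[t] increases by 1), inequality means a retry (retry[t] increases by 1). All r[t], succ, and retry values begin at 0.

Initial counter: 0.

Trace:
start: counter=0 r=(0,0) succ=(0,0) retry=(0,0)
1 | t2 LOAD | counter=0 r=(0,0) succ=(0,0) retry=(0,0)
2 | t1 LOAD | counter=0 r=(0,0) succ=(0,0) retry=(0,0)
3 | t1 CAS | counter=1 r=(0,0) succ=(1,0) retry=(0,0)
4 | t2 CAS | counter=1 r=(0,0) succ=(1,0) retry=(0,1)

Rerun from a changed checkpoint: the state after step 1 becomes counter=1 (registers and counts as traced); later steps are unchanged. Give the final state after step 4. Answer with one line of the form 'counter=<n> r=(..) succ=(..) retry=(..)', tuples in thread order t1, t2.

counter=2 r=(1,0) succ=(1,0) retry=(0,1)

state after step 1 := counter=1 r=(0,0) succ=(0,0) retry=(0,0)
2 | t1 LOAD | counter=1 r=(1,0) succ=(0,0) retry=(0,0)
3 | t1 CAS | counter=2 r=(1,0) succ=(1,0) retry=(0,0)
4 | t2 CAS | counter=2 r=(1,0) succ=(1,0) retry=(0,1)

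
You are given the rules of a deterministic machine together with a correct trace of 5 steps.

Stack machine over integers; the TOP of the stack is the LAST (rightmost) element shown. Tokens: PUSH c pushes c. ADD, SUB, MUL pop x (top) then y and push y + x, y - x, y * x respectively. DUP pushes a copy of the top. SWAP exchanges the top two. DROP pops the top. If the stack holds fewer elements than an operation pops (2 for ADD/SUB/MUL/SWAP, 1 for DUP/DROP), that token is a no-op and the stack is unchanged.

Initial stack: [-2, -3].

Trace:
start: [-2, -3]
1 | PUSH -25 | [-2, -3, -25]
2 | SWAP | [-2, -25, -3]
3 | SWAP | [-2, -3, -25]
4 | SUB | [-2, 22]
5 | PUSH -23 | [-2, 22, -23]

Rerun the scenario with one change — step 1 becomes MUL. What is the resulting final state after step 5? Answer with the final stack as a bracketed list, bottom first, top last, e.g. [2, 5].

[6, -23]

(re-executing from step 1 with the substitution; state before step 1: [-2, -3])
1 | MUL | [6]
2 | SWAP | [6]
3 | SWAP | [6]
4 | SUB | [6]
5 | PUSH -23 | [6, -23]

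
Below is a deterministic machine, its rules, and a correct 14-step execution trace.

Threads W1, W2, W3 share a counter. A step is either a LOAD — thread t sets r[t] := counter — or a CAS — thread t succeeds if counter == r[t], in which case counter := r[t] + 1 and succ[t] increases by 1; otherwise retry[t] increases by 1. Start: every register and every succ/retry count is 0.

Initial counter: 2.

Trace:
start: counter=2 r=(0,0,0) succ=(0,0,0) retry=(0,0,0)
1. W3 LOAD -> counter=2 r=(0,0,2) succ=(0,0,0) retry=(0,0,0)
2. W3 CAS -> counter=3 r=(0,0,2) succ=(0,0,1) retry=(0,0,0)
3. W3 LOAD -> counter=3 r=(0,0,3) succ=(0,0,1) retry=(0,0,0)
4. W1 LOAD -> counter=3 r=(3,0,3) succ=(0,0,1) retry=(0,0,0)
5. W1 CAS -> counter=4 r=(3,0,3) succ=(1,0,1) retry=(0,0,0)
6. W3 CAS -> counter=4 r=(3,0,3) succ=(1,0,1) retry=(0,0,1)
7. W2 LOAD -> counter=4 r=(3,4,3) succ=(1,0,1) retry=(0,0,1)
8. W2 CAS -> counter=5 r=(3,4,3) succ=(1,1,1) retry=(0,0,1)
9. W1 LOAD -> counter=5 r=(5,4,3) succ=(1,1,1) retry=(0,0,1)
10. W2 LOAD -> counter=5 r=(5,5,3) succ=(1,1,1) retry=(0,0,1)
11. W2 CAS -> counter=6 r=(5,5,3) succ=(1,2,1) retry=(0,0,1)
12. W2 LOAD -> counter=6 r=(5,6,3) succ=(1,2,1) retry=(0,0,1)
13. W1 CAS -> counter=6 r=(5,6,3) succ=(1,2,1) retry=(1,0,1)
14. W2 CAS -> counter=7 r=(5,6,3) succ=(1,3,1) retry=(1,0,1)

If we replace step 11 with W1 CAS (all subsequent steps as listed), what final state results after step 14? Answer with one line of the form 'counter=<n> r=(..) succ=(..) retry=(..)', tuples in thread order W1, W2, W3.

(re-executing from step 11 with the substitution; state before step 11: counter=5 r=(5,5,3) succ=(1,1,1) retry=(0,0,1))
11. W1 CAS -> counter=6 r=(5,5,3) succ=(2,1,1) retry=(0,0,1)
12. W2 LOAD -> counter=6 r=(5,6,3) succ=(2,1,1) retry=(0,0,1)
13. W1 CAS -> counter=6 r=(5,6,3) succ=(2,1,1) retry=(1,0,1)
14. W2 CAS -> counter=7 r=(5,6,3) succ=(2,2,1) retry=(1,0,1)

counter=7 r=(5,6,3) succ=(2,2,1) retry=(1,0,1)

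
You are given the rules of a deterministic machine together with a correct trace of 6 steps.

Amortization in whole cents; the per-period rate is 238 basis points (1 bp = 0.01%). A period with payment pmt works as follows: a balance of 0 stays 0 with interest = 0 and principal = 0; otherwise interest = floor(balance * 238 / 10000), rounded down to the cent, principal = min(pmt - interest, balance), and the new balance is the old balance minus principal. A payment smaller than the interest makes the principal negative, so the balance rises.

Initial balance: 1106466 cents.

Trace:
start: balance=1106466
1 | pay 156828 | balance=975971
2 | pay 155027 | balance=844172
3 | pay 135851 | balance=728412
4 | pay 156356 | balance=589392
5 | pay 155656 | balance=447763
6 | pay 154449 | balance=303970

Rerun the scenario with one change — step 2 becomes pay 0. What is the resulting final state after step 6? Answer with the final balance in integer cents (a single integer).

(re-executing from step 2 with the substitution; state before step 2: balance=975971)
2 | pay 0 | balance=999199
3 | pay 135851 | balance=887128
4 | pay 156356 | balance=751885
5 | pay 155656 | balance=614123
6 | pay 154449 | balance=474290

474290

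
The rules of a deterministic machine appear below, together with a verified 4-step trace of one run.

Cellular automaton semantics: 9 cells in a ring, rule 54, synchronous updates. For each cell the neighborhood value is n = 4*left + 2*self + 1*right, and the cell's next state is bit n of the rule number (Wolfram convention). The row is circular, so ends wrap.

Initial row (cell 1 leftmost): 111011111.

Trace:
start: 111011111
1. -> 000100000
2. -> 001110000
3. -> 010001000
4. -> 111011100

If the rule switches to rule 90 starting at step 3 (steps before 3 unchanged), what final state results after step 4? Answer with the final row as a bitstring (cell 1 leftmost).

111011100

(re-executing steps 3..4 under rule 90; state before step 3: 001110000)
3. -> 011011000
4. -> 111011100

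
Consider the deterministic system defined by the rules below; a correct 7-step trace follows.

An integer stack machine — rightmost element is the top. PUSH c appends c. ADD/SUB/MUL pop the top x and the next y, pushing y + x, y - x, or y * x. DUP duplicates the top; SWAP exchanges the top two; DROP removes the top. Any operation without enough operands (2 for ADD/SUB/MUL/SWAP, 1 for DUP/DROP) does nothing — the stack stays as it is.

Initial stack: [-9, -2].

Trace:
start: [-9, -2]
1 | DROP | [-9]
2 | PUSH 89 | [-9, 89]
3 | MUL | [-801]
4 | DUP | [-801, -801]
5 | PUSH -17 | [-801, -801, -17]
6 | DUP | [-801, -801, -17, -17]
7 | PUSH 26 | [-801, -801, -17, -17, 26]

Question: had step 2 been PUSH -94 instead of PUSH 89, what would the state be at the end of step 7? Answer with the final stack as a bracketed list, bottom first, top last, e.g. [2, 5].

[846, 846, -17, -17, 26]

(re-executing from step 2 with the substitution; state before step 2: [-9])
2 | PUSH -94 | [-9, -94]
3 | MUL | [846]
4 | DUP | [846, 846]
5 | PUSH -17 | [846, 846, -17]
6 | DUP | [846, 846, -17, -17]
7 | PUSH 26 | [846, 846, -17, -17, 26]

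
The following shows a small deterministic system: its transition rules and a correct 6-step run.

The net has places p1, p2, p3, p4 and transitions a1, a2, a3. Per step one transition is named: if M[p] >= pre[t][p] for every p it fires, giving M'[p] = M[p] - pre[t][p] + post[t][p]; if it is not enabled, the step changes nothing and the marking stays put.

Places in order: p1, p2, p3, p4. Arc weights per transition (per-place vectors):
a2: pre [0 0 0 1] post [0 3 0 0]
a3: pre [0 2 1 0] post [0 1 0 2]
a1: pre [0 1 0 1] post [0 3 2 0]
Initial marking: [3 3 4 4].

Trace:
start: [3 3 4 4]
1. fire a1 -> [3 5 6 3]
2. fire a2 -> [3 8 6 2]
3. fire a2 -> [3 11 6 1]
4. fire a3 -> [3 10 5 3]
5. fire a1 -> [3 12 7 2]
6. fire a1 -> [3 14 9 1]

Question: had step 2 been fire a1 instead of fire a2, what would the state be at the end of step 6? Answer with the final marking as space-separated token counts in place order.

(re-executing from step 2 with the substitution; state before step 2: [3 5 6 3])
2. fire a1 -> [3 7 8 2]
3. fire a2 -> [3 10 8 1]
4. fire a3 -> [3 9 7 3]
5. fire a1 -> [3 11 9 2]
6. fire a1 -> [3 13 11 1]

3 13 11 1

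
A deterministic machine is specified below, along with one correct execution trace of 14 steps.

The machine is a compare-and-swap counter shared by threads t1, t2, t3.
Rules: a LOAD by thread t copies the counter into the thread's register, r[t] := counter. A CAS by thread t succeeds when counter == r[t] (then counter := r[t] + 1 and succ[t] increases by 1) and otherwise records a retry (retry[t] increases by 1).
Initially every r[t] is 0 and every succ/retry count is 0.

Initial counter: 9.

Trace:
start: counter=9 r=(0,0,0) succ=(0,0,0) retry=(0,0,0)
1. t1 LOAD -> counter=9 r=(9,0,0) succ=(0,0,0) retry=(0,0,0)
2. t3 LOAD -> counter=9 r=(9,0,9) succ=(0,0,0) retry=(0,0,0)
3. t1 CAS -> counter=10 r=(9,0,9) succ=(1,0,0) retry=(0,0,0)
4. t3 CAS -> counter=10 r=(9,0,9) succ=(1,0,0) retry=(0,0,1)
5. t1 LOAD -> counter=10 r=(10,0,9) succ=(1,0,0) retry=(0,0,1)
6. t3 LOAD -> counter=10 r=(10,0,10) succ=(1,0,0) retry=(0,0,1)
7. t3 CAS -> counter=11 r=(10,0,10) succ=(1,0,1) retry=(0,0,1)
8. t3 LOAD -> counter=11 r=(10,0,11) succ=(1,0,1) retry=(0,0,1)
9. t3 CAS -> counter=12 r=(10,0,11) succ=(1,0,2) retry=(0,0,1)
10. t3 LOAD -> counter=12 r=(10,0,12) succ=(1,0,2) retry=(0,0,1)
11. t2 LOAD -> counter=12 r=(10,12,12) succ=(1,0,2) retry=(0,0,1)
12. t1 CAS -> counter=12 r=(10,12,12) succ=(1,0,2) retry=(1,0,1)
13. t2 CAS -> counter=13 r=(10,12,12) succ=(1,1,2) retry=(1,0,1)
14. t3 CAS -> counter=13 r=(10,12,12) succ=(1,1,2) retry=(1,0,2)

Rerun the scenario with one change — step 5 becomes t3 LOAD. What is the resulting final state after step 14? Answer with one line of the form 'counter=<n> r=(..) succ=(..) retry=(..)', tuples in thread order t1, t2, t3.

counter=13 r=(9,12,12) succ=(1,1,2) retry=(1,0,2)

(re-executing from step 5 with the substitution; state before step 5: counter=10 r=(9,0,9) succ=(1,0,0) retry=(0,0,1))
5. t3 LOAD -> counter=10 r=(9,0,10) succ=(1,0,0) retry=(0,0,1)
6. t3 LOAD -> counter=10 r=(9,0,10) succ=(1,0,0) retry=(0,0,1)
7. t3 CAS -> counter=11 r=(9,0,10) succ=(1,0,1) retry=(0,0,1)
8. t3 LOAD -> counter=11 r=(9,0,11) succ=(1,0,1) retry=(0,0,1)
9. t3 CAS -> counter=12 r=(9,0,11) succ=(1,0,2) retry=(0,0,1)
10. t3 LOAD -> counter=12 r=(9,0,12) succ=(1,0,2) retry=(0,0,1)
11. t2 LOAD -> counter=12 r=(9,12,12) succ=(1,0,2) retry=(0,0,1)
12. t1 CAS -> counter=12 r=(9,12,12) succ=(1,0,2) retry=(1,0,1)
13. t2 CAS -> counter=13 r=(9,12,12) succ=(1,1,2) retry=(1,0,1)
14. t3 CAS -> counter=13 r=(9,12,12) succ=(1,1,2) retry=(1,0,2)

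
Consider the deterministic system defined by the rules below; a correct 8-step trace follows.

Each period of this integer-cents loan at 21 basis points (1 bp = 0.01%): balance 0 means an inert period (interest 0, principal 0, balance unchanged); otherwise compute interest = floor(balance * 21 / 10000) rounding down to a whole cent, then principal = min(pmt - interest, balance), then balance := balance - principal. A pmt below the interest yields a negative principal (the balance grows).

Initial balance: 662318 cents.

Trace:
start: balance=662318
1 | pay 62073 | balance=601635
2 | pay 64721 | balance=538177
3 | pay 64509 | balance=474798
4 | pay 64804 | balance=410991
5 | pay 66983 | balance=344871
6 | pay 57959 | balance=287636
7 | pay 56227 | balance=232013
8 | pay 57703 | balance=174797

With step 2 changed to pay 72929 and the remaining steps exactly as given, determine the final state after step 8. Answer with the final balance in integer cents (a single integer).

166481

(re-executing from step 2 with the substitution; state before step 2: balance=601635)
2 | pay 72929 | balance=529969
3 | pay 64509 | balance=466572
4 | pay 64804 | balance=402747
5 | pay 66983 | balance=336609
6 | pay 57959 | balance=279356
7 | pay 56227 | balance=223715
8 | pay 57703 | balance=166481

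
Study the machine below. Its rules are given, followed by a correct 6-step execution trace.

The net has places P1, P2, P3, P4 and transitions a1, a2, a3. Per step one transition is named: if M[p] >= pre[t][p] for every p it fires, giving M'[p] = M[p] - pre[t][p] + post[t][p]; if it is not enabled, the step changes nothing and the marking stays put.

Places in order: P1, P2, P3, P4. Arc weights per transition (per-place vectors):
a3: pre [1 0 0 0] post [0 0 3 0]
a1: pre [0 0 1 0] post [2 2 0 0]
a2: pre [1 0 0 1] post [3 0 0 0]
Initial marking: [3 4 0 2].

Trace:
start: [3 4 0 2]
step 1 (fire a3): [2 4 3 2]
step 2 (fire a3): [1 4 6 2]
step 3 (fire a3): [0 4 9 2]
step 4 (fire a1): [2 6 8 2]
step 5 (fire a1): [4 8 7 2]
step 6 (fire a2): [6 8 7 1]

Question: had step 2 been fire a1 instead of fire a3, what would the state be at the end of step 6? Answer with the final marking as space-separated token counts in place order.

(re-executing from step 2 with the substitution; state before step 2: [2 4 3 2])
step 2 (fire a1): [4 6 2 2]
step 3 (fire a3): [3 6 5 2]
step 4 (fire a1): [5 8 4 2]
step 5 (fire a1): [7 10 3 2]
step 6 (fire a2): [9 10 3 1]

9 10 3 1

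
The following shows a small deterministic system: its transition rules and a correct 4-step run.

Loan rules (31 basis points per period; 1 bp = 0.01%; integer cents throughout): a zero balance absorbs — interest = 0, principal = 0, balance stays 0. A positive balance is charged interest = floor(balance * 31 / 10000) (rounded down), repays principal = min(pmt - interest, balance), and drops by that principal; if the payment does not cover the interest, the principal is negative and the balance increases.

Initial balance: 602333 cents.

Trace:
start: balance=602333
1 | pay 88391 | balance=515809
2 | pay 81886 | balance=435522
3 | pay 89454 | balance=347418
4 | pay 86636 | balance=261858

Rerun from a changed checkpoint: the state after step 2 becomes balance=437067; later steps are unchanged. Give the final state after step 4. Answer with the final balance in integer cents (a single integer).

state after step 2 := balance=437067
3 | pay 89454 | balance=348967
4 | pay 86636 | balance=263412

263412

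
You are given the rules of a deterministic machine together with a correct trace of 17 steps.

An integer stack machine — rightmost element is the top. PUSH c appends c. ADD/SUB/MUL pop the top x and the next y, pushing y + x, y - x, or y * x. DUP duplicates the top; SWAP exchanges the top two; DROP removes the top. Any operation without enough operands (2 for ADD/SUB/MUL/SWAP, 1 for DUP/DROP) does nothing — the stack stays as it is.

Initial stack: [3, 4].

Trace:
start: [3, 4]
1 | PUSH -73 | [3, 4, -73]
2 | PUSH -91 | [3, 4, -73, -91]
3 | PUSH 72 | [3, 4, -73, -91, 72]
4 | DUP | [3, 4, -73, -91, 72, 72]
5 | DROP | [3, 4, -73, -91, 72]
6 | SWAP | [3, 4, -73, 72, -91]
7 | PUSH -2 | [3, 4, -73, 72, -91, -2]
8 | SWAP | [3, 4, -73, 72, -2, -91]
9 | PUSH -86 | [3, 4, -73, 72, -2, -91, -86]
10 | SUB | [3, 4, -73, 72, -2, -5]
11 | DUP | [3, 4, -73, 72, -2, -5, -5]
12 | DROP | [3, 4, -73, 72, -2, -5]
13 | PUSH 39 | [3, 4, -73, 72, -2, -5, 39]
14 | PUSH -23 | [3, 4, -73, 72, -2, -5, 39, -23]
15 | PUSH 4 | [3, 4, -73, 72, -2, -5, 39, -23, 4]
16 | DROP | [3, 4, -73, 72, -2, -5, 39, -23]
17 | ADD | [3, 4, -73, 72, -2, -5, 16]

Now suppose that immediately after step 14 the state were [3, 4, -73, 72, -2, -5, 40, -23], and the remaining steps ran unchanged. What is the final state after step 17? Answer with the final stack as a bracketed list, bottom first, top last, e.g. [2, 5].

state after step 14 := [3, 4, -73, 72, -2, -5, 40, -23]
15 | PUSH 4 | [3, 4, -73, 72, -2, -5, 40, -23, 4]
16 | DROP | [3, 4, -73, 72, -2, -5, 40, -23]
17 | ADD | [3, 4, -73, 72, -2, -5, 17]

[3, 4, -73, 72, -2, -5, 17]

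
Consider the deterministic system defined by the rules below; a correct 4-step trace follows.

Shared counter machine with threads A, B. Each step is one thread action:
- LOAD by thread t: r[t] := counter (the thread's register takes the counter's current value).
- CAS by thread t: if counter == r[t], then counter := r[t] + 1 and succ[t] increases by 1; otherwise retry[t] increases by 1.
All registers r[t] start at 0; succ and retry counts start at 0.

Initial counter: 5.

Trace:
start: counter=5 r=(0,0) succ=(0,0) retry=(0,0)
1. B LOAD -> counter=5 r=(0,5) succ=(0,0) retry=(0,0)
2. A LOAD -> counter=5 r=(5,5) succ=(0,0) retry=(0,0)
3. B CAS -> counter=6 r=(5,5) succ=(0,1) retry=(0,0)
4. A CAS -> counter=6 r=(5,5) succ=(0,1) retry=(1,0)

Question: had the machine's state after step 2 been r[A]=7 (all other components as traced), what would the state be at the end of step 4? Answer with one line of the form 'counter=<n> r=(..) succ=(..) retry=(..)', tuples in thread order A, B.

counter=6 r=(7,5) succ=(0,1) retry=(1,0)

state after step 2 := counter=5 r=(7,5) succ=(0,0) retry=(0,0)
3. B CAS -> counter=6 r=(7,5) succ=(0,1) retry=(0,0)
4. A CAS -> counter=6 r=(7,5) succ=(0,1) retry=(1,0)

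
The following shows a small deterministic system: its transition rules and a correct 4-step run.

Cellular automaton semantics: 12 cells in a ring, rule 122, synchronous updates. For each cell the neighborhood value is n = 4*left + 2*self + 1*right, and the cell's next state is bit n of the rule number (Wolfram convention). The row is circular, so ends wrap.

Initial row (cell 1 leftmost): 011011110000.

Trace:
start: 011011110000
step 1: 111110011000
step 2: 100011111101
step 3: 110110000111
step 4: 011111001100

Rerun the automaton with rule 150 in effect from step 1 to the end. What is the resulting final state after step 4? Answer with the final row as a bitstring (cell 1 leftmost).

100110011001

(re-executing steps 1..4 under rule 150; state before step 1: 011011110000)
step 1: 100001101000
step 2: 110010001101
step 3: 101111010000
step 4: 100110011001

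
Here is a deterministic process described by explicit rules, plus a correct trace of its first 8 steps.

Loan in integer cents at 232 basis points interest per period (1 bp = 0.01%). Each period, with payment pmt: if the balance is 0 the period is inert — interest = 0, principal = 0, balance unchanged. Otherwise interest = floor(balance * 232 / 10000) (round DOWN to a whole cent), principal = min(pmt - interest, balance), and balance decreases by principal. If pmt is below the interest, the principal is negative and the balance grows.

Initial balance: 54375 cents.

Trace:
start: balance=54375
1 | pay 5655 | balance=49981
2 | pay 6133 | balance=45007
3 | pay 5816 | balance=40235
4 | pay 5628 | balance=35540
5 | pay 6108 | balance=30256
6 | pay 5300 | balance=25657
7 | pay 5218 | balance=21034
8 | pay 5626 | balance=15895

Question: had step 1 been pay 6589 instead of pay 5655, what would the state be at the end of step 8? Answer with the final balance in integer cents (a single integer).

14798

(re-executing from step 1 with the substitution; state before step 1: balance=54375)
1 | pay 6589 | balance=49047
2 | pay 6133 | balance=44051
3 | pay 5816 | balance=39256
4 | pay 5628 | balance=34538
5 | pay 6108 | balance=29231
6 | pay 5300 | balance=24609
7 | pay 5218 | balance=19961
8 | pay 5626 | balance=14798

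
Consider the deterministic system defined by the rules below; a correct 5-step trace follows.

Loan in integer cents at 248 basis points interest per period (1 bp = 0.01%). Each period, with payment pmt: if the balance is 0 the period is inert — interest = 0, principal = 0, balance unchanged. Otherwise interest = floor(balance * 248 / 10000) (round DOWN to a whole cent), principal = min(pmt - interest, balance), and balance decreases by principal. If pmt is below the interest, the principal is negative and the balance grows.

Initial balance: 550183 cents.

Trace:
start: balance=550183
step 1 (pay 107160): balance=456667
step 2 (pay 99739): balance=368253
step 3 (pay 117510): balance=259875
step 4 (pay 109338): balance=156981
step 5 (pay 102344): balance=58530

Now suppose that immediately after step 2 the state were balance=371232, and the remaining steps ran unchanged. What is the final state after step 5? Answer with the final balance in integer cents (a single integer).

61736

state after step 2 := balance=371232
step 3 (pay 117510): balance=262928
step 4 (pay 109338): balance=160110
step 5 (pay 102344): balance=61736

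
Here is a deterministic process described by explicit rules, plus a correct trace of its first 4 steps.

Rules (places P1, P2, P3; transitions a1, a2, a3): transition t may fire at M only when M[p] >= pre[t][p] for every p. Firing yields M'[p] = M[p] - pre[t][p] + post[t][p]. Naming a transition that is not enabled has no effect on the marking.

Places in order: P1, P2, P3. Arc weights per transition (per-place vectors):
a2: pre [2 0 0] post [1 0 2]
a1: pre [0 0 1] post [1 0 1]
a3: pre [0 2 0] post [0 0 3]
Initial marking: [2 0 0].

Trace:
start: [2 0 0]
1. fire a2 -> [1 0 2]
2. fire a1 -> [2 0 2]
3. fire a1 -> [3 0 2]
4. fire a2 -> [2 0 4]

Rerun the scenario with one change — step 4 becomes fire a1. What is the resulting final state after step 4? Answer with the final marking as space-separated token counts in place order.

(re-executing from step 4 with the substitution; state before step 4: [3 0 2])
4. fire a1 -> [4 0 2]

4 0 2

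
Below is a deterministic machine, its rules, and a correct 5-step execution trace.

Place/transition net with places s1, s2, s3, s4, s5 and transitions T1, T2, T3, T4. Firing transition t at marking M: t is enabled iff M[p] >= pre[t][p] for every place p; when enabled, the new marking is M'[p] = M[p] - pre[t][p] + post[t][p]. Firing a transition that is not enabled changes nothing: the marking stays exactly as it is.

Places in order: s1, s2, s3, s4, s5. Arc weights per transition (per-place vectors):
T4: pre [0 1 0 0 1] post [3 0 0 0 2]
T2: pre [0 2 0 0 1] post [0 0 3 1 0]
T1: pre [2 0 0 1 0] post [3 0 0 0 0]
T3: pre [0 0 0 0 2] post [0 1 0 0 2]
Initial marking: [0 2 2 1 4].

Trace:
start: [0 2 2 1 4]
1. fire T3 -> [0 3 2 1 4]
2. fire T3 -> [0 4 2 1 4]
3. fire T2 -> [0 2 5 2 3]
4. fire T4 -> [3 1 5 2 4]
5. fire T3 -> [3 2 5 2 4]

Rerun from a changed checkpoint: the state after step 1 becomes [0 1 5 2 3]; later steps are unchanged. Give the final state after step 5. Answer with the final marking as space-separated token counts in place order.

state after step 1 := [0 1 5 2 3]
2. fire T3 -> [0 2 5 2 3]
3. fire T2 -> [0 0 8 3 2]
4. fire T4 -> [0 0 8 3 2]
5. fire T3 -> [0 1 8 3 2]

0 1 8 3 2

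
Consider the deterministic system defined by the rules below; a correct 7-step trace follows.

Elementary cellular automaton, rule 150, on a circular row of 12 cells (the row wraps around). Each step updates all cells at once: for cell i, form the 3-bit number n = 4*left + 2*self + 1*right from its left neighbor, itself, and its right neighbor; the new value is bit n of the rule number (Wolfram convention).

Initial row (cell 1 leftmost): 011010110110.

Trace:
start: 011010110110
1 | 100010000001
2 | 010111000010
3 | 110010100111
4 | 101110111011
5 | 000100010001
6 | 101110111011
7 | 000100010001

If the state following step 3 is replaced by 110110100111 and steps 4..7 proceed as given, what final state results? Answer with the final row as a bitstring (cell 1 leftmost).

state after step 3 := 110110100111
4 | 100000111011
5 | 010001010001
6 | 011011011011
7 | 000000000000

000000000000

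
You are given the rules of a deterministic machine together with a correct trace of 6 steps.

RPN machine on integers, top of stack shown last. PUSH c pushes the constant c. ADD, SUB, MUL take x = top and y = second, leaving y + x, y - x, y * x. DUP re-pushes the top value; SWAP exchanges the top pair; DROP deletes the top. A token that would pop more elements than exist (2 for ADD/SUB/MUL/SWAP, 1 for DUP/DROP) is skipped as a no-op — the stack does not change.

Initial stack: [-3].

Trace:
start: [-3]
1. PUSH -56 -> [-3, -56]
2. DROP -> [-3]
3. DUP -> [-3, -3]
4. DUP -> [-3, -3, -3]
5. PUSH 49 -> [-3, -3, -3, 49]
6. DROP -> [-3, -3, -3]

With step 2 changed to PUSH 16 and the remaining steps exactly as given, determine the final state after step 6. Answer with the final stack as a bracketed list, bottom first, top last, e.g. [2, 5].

(re-executing from step 2 with the substitution; state before step 2: [-3, -56])
2. PUSH 16 -> [-3, -56, 16]
3. DUP -> [-3, -56, 16, 16]
4. DUP -> [-3, -56, 16, 16, 16]
5. PUSH 49 -> [-3, -56, 16, 16, 16, 49]
6. DROP -> [-3, -56, 16, 16, 16]

[-3, -56, 16, 16, 16]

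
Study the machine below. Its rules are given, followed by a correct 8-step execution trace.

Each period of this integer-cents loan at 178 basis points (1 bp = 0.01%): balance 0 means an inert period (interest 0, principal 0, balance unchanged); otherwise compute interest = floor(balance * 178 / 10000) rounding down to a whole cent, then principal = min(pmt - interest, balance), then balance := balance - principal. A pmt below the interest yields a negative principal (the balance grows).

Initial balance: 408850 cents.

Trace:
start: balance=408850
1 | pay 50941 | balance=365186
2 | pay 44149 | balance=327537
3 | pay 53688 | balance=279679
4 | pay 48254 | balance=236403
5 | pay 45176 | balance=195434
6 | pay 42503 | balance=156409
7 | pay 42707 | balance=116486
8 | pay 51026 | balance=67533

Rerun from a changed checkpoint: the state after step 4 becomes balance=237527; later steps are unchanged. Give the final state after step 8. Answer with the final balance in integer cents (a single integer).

68739

state after step 4 := balance=237527
5 | pay 45176 | balance=196578
6 | pay 42503 | balance=157574
7 | pay 42707 | balance=117671
8 | pay 51026 | balance=68739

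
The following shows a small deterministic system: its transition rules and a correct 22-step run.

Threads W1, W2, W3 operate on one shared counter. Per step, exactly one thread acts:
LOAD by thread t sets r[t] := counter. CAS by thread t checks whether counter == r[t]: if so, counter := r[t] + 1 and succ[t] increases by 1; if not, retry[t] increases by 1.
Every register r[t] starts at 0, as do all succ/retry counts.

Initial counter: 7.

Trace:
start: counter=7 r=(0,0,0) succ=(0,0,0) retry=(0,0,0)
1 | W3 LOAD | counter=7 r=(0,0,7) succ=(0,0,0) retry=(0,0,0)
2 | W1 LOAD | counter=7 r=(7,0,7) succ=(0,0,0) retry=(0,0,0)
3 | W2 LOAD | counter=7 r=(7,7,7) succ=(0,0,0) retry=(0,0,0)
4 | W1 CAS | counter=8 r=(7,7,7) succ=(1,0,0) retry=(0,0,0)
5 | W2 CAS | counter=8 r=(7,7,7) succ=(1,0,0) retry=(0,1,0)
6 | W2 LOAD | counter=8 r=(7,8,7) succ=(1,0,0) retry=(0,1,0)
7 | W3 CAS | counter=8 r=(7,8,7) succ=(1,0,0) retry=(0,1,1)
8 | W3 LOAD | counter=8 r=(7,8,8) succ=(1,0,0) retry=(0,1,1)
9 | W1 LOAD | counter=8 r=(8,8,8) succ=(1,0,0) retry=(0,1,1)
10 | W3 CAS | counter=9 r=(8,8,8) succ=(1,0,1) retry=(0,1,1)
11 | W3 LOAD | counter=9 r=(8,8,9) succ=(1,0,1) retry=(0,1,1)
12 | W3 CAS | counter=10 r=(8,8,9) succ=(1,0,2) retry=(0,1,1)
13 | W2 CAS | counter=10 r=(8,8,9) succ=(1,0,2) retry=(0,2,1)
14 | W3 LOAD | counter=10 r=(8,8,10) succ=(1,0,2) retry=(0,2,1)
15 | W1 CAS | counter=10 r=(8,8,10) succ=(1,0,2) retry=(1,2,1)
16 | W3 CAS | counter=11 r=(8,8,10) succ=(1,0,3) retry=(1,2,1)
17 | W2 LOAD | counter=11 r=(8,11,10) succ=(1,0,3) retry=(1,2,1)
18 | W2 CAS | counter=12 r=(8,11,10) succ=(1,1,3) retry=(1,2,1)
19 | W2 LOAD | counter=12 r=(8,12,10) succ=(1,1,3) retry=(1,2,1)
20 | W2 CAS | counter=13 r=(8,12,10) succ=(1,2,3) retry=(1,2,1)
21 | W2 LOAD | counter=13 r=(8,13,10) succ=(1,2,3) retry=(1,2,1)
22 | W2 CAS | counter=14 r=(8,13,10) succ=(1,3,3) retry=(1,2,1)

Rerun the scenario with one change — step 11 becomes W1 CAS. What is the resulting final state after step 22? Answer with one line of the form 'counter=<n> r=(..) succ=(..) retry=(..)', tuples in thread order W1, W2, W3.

counter=13 r=(8,12,9) succ=(1,3,2) retry=(2,2,2)

(re-executing from step 11 with the substitution; state before step 11: counter=9 r=(8,8,8) succ=(1,0,1) retry=(0,1,1))
11 | W1 CAS | counter=9 r=(8,8,8) succ=(1,0,1) retry=(1,1,1)
12 | W3 CAS | counter=9 r=(8,8,8) succ=(1,0,1) retry=(1,1,2)
13 | W2 CAS | counter=9 r=(8,8,8) succ=(1,0,1) retry=(1,2,2)
14 | W3 LOAD | counter=9 r=(8,8,9) succ=(1,0,1) retry=(1,2,2)
15 | W1 CAS | counter=9 r=(8,8,9) succ=(1,0,1) retry=(2,2,2)
16 | W3 CAS | counter=10 r=(8,8,9) succ=(1,0,2) retry=(2,2,2)
17 | W2 LOAD | counter=10 r=(8,10,9) succ=(1,0,2) retry=(2,2,2)
18 | W2 CAS | counter=11 r=(8,10,9) succ=(1,1,2) retry=(2,2,2)
19 | W2 LOAD | counter=11 r=(8,11,9) succ=(1,1,2) retry=(2,2,2)
20 | W2 CAS | counter=12 r=(8,11,9) succ=(1,2,2) retry=(2,2,2)
21 | W2 LOAD | counter=12 r=(8,12,9) succ=(1,2,2) retry=(2,2,2)
22 | W2 CAS | counter=13 r=(8,12,9) succ=(1,3,2) retry=(2,2,2)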